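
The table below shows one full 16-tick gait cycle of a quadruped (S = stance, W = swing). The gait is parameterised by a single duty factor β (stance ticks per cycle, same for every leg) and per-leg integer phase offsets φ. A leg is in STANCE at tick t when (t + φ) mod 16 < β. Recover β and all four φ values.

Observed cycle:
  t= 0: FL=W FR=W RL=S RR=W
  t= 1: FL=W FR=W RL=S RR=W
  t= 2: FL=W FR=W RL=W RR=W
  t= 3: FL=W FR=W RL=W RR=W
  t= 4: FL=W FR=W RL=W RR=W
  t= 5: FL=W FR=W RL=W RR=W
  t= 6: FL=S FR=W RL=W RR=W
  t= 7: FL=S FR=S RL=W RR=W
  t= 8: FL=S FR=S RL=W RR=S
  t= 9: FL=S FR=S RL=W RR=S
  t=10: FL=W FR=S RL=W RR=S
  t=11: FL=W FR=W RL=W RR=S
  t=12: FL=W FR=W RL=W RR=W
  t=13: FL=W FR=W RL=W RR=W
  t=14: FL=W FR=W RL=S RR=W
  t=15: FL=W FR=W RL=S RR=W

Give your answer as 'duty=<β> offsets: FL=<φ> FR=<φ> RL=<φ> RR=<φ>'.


duty β = stance ticks per leg = 4
FL: stance ticks = 4; W→S at t=6 → φ=10
FR: stance ticks = 4; W→S at t=7 → φ=9
RL: stance ticks = 4; W→S at t=14 → φ=2
RR: stance ticks = 4; W→S at t=8 → φ=8

duty=4 offsets: FL=10 FR=9 RL=2 RR=8


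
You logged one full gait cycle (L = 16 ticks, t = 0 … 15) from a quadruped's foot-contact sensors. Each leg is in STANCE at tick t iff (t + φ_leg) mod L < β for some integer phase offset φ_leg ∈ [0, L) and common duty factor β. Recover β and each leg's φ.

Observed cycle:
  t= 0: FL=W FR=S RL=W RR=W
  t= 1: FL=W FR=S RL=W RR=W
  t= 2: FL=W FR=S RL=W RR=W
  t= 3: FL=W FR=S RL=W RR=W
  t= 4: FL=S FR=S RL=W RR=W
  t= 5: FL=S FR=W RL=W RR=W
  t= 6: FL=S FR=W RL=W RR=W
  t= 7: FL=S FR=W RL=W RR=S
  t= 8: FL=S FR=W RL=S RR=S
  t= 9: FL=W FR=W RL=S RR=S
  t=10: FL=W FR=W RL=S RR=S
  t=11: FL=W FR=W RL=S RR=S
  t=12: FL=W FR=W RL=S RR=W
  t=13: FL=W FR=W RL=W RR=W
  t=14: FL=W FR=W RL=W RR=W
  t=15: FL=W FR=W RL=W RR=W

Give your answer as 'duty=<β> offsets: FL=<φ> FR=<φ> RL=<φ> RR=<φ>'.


duty β = stance ticks per leg = 5
FL: stance ticks = 5; W→S at t=4 → φ=12
FR: stance ticks = 5; W→S at t=0 → φ=0
RL: stance ticks = 5; W→S at t=8 → φ=8
RR: stance ticks = 5; W→S at t=7 → φ=9

duty=5 offsets: FL=12 FR=0 RL=8 RR=9


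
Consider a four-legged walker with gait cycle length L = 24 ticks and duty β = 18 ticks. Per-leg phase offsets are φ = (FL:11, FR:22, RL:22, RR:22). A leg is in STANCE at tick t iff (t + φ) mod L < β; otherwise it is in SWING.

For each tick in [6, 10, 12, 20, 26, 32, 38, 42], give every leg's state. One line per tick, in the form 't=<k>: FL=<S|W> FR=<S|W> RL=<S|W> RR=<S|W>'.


t=6: FL=S FR=S RL=S RR=S
t=10: FL=W FR=S RL=S RR=S
t=12: FL=W FR=S RL=S RR=S
t=20: FL=S FR=W RL=W RR=W
t=26: FL=S FR=S RL=S RR=S
t=32: FL=W FR=S RL=S RR=S
t=38: FL=S FR=S RL=S RR=S
t=42: FL=S FR=S RL=S RR=S

t=6: phase=(17,4,4,4) vs β=18 → FL=S FR=S RL=S RR=S
t=10: phase=(21,8,8,8) vs β=18 → FL=W FR=S RL=S RR=S
t=12: phase=(23,10,10,10) vs β=18 → FL=W FR=S RL=S RR=S
t=20: phase=(7,18,18,18) vs β=18 → FL=S FR=W RL=W RR=W
t=26: phase=(13,0,0,0) vs β=18 → FL=S FR=S RL=S RR=S
t=32: phase=(19,6,6,6) vs β=18 → FL=W FR=S RL=S RR=S
t=38: phase=(1,12,12,12) vs β=18 → FL=S FR=S RL=S RR=S
t=42: phase=(5,16,16,16) vs β=18 → FL=S FR=S RL=S RR=S


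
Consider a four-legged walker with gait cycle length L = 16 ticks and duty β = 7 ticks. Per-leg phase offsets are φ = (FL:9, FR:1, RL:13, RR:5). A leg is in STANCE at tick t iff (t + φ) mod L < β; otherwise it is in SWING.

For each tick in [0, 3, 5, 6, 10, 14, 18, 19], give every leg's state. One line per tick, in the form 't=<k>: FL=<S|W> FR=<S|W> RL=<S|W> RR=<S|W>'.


t=0: FL=W FR=S RL=W RR=S
t=3: FL=W FR=S RL=S RR=W
t=5: FL=W FR=S RL=S RR=W
t=6: FL=W FR=W RL=S RR=W
t=10: FL=S FR=W RL=W RR=W
t=14: FL=W FR=W RL=W RR=S
t=18: FL=W FR=S RL=W RR=W
t=19: FL=W FR=S RL=S RR=W

t=0: phase=(9,1,13,5) vs β=7 → FL=W FR=S RL=W RR=S
t=3: phase=(12,4,0,8) vs β=7 → FL=W FR=S RL=S RR=W
t=5: phase=(14,6,2,10) vs β=7 → FL=W FR=S RL=S RR=W
t=6: phase=(15,7,3,11) vs β=7 → FL=W FR=W RL=S RR=W
t=10: phase=(3,11,7,15) vs β=7 → FL=S FR=W RL=W RR=W
t=14: phase=(7,15,11,3) vs β=7 → FL=W FR=W RL=W RR=S
t=18: phase=(11,3,15,7) vs β=7 → FL=W FR=S RL=W RR=W
t=19: phase=(12,4,0,8) vs β=7 → FL=W FR=S RL=S RR=W


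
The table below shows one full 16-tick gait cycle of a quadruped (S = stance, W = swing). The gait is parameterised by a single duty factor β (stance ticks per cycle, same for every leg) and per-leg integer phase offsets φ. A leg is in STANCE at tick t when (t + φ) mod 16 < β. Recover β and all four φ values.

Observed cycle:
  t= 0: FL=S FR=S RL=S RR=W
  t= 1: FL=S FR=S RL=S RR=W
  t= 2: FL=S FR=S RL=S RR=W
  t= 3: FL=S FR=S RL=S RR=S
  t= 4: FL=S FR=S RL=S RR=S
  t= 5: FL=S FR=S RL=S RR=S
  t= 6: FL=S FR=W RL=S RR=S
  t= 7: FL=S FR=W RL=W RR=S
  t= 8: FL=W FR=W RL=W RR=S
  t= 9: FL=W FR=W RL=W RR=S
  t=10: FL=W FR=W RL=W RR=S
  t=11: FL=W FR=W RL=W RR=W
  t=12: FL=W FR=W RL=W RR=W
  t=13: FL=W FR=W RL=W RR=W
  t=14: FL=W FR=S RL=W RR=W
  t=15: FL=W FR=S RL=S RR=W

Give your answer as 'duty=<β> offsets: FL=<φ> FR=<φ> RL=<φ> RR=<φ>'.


duty β = stance ticks per leg = 8
FL: stance ticks = 8; W→S at t=0 → φ=0
FR: stance ticks = 8; W→S at t=14 → φ=2
RL: stance ticks = 8; W→S at t=15 → φ=1
RR: stance ticks = 8; W→S at t=3 → φ=13

duty=8 offsets: FL=0 FR=2 RL=1 RR=13


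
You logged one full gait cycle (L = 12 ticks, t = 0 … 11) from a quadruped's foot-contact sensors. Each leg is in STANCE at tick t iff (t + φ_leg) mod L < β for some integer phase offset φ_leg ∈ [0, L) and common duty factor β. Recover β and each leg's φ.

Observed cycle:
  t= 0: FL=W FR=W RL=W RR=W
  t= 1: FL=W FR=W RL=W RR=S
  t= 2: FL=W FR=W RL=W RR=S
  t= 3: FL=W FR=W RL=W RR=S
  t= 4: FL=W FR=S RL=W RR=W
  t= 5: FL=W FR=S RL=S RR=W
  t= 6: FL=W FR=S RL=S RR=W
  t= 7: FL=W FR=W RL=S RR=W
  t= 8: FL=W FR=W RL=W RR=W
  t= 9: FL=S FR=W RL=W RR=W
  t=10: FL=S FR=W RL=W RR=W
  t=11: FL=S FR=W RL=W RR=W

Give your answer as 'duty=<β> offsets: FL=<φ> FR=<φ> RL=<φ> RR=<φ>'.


duty β = stance ticks per leg = 3
FL: stance ticks = 3; W→S at t=9 → φ=3
FR: stance ticks = 3; W→S at t=4 → φ=8
RL: stance ticks = 3; W→S at t=5 → φ=7
RR: stance ticks = 3; W→S at t=1 → φ=11

duty=3 offsets: FL=3 FR=8 RL=7 RR=11


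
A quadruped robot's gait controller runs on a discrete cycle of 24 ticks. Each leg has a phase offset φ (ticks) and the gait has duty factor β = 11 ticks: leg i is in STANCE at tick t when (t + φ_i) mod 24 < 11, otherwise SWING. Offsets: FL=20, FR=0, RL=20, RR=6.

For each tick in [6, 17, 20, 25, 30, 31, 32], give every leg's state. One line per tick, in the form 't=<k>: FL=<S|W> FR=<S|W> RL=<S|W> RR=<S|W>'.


t=6: FL=S FR=S RL=S RR=W
t=17: FL=W FR=W RL=W RR=W
t=20: FL=W FR=W RL=W RR=S
t=25: FL=W FR=S RL=W RR=S
t=30: FL=S FR=S RL=S RR=W
t=31: FL=S FR=S RL=S RR=W
t=32: FL=S FR=S RL=S RR=W

t=6: phase=(2,6,2,12) vs β=11 → FL=S FR=S RL=S RR=W
t=17: phase=(13,17,13,23) vs β=11 → FL=W FR=W RL=W RR=W
t=20: phase=(16,20,16,2) vs β=11 → FL=W FR=W RL=W RR=S
t=25: phase=(21,1,21,7) vs β=11 → FL=W FR=S RL=W RR=S
t=30: phase=(2,6,2,12) vs β=11 → FL=S FR=S RL=S RR=W
t=31: phase=(3,7,3,13) vs β=11 → FL=S FR=S RL=S RR=W
t=32: phase=(4,8,4,14) vs β=11 → FL=S FR=S RL=S RR=W


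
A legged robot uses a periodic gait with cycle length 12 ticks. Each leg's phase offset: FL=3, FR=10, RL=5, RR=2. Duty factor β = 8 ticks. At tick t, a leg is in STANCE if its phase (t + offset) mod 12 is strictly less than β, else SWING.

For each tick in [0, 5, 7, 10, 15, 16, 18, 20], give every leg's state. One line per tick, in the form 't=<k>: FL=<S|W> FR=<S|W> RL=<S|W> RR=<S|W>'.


t=0: FL=S FR=W RL=S RR=S
t=5: FL=W FR=S RL=W RR=S
t=7: FL=W FR=S RL=S RR=W
t=10: FL=S FR=W RL=S RR=S
t=15: FL=S FR=S RL=W RR=S
t=16: FL=S FR=S RL=W RR=S
t=18: FL=W FR=S RL=W RR=W
t=20: FL=W FR=S RL=S RR=W

t=0: phase=(3,10,5,2) vs β=8 → FL=S FR=W RL=S RR=S
t=5: phase=(8,3,10,7) vs β=8 → FL=W FR=S RL=W RR=S
t=7: phase=(10,5,0,9) vs β=8 → FL=W FR=S RL=S RR=W
t=10: phase=(1,8,3,0) vs β=8 → FL=S FR=W RL=S RR=S
t=15: phase=(6,1,8,5) vs β=8 → FL=S FR=S RL=W RR=S
t=16: phase=(7,2,9,6) vs β=8 → FL=S FR=S RL=W RR=S
t=18: phase=(9,4,11,8) vs β=8 → FL=W FR=S RL=W RR=W
t=20: phase=(11,6,1,10) vs β=8 → FL=W FR=S RL=S RR=W


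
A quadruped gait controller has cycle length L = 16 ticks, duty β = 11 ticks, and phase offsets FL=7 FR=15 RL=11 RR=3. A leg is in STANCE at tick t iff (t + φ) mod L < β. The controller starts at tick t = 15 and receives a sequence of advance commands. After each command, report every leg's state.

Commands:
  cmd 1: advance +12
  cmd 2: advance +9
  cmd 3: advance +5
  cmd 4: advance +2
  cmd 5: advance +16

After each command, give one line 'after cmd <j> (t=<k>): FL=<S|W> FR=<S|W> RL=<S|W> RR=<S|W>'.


start t=15: FL=S FR=W RL=S RR=S
cmd 1: advance +12 → t=27, phase=(2,10,6,14) → FL=S FR=S RL=S RR=W
cmd 2: advance +9 → t=36, phase=(11,3,15,7) → FL=W FR=S RL=W RR=S
cmd 3: advance +5 → t=41, phase=(0,8,4,12) → FL=S FR=S RL=S RR=W
cmd 4: advance +2 → t=43, phase=(2,10,6,14) → FL=S FR=S RL=S RR=W
cmd 5: advance +16 → t=59, phase=(2,10,6,14) → FL=S FR=S RL=S RR=W

after cmd 1 (t=27): FL=S FR=S RL=S RR=W
after cmd 2 (t=36): FL=W FR=S RL=W RR=S
after cmd 3 (t=41): FL=S FR=S RL=S RR=W
after cmd 4 (t=43): FL=S FR=S RL=S RR=W
after cmd 5 (t=59): FL=S FR=S RL=S RR=W


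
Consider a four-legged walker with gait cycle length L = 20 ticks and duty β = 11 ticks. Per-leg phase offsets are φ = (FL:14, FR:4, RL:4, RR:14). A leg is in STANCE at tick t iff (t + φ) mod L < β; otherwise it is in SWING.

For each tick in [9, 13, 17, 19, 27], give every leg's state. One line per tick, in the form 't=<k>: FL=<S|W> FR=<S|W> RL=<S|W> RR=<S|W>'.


t=9: phase=(3,13,13,3) vs β=11 → FL=S FR=W RL=W RR=S
t=13: phase=(7,17,17,7) vs β=11 → FL=S FR=W RL=W RR=S
t=17: phase=(11,1,1,11) vs β=11 → FL=W FR=S RL=S RR=W
t=19: phase=(13,3,3,13) vs β=11 → FL=W FR=S RL=S RR=W
t=27: phase=(1,11,11,1) vs β=11 → FL=S FR=W RL=W RR=S

t=9: FL=S FR=W RL=W RR=S
t=13: FL=S FR=W RL=W RR=S
t=17: FL=W FR=S RL=S RR=W
t=19: FL=W FR=S RL=S RR=W
t=27: FL=S FR=W RL=W RR=S


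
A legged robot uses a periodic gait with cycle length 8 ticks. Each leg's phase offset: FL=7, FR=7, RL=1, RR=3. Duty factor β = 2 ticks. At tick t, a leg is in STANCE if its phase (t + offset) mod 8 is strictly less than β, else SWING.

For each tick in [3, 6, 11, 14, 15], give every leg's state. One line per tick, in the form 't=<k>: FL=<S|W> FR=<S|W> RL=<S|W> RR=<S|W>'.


t=3: phase=(2,2,4,6) vs β=2 → FL=W FR=W RL=W RR=W
t=6: phase=(5,5,7,1) vs β=2 → FL=W FR=W RL=W RR=S
t=11: phase=(2,2,4,6) vs β=2 → FL=W FR=W RL=W RR=W
t=14: phase=(5,5,7,1) vs β=2 → FL=W FR=W RL=W RR=S
t=15: phase=(6,6,0,2) vs β=2 → FL=W FR=W RL=S RR=W

t=3: FL=W FR=W RL=W RR=W
t=6: FL=W FR=W RL=W RR=S
t=11: FL=W FR=W RL=W RR=W
t=14: FL=W FR=W RL=W RR=S
t=15: FL=W FR=W RL=S RR=W


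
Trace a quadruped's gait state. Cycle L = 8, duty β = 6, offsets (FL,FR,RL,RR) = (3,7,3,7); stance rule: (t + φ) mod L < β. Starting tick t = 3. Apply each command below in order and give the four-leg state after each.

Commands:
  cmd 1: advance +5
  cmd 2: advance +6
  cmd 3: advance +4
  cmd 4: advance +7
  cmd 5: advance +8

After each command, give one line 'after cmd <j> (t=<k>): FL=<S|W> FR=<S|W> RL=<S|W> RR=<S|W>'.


after cmd 1 (t=8): FL=S FR=W RL=S RR=W
after cmd 2 (t=14): FL=S FR=S RL=S RR=S
after cmd 3 (t=18): FL=S FR=S RL=S RR=S
after cmd 4 (t=25): FL=S FR=S RL=S RR=S
after cmd 5 (t=33): FL=S FR=S RL=S RR=S

start t=3: FL=W FR=S RL=W RR=S
cmd 1: advance +5 → t=8, phase=(3,7,3,7) → FL=S FR=W RL=S RR=W
cmd 2: advance +6 → t=14, phase=(1,5,1,5) → FL=S FR=S RL=S RR=S
cmd 3: advance +4 → t=18, phase=(5,1,5,1) → FL=S FR=S RL=S RR=S
cmd 4: advance +7 → t=25, phase=(4,0,4,0) → FL=S FR=S RL=S RR=S
cmd 5: advance +8 → t=33, phase=(4,0,4,0) → FL=S FR=S RL=S RR=S


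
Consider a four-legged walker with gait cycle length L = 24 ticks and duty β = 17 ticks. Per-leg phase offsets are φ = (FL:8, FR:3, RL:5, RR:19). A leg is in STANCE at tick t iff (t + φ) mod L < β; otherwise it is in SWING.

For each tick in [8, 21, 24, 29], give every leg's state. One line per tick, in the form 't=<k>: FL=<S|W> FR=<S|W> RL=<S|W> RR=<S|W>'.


t=8: phase=(16,11,13,3) vs β=17 → FL=S FR=S RL=S RR=S
t=21: phase=(5,0,2,16) vs β=17 → FL=S FR=S RL=S RR=S
t=24: phase=(8,3,5,19) vs β=17 → FL=S FR=S RL=S RR=W
t=29: phase=(13,8,10,0) vs β=17 → FL=S FR=S RL=S RR=S

t=8: FL=S FR=S RL=S RR=S
t=21: FL=S FR=S RL=S RR=S
t=24: FL=S FR=S RL=S RR=W
t=29: FL=S FR=S RL=S RR=S


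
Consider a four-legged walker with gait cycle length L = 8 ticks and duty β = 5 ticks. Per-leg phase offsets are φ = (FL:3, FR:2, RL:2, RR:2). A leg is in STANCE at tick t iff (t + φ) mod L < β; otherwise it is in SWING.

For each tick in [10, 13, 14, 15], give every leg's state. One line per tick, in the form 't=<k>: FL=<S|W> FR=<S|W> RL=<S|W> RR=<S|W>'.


t=10: phase=(5,4,4,4) vs β=5 → FL=W FR=S RL=S RR=S
t=13: phase=(0,7,7,7) vs β=5 → FL=S FR=W RL=W RR=W
t=14: phase=(1,0,0,0) vs β=5 → FL=S FR=S RL=S RR=S
t=15: phase=(2,1,1,1) vs β=5 → FL=S FR=S RL=S RR=S

t=10: FL=W FR=S RL=S RR=S
t=13: FL=S FR=W RL=W RR=W
t=14: FL=S FR=S RL=S RR=S
t=15: FL=S FR=S RL=S RR=S


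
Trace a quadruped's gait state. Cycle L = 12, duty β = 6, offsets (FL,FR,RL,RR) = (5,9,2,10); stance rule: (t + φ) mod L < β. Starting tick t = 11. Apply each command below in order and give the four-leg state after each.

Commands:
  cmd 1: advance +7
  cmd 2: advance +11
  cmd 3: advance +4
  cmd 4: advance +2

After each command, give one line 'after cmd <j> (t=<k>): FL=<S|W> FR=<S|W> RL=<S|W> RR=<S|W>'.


after cmd 1 (t=18): FL=W FR=S RL=W RR=S
after cmd 2 (t=29): FL=W FR=S RL=W RR=S
after cmd 3 (t=33): FL=S FR=W RL=W RR=W
after cmd 4 (t=35): FL=S FR=W RL=S RR=W

start t=11: FL=S FR=W RL=S RR=W
cmd 1: advance +7 → t=18, phase=(11,3,8,4) → FL=W FR=S RL=W RR=S
cmd 2: advance +11 → t=29, phase=(10,2,7,3) → FL=W FR=S RL=W RR=S
cmd 3: advance +4 → t=33, phase=(2,6,11,7) → FL=S FR=W RL=W RR=W
cmd 4: advance +2 → t=35, phase=(4,8,1,9) → FL=S FR=W RL=S RR=W


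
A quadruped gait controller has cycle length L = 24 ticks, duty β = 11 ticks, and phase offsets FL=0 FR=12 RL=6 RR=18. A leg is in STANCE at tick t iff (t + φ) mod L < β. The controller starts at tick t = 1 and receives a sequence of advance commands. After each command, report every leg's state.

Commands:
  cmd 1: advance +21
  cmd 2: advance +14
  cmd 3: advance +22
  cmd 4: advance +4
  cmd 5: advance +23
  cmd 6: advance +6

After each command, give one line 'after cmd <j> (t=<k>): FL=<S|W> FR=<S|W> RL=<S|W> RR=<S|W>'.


after cmd 1 (t=22): FL=W FR=S RL=S RR=W
after cmd 2 (t=36): FL=W FR=S RL=W RR=S
after cmd 3 (t=58): FL=S FR=W RL=W RR=S
after cmd 4 (t=62): FL=W FR=S RL=W RR=S
after cmd 5 (t=85): FL=W FR=S RL=W RR=S
after cmd 6 (t=91): FL=W FR=S RL=S RR=W

start t=1: FL=S FR=W RL=S RR=W
cmd 1: advance +21 → t=22, phase=(22,10,4,16) → FL=W FR=S RL=S RR=W
cmd 2: advance +14 → t=36, phase=(12,0,18,6) → FL=W FR=S RL=W RR=S
cmd 3: advance +22 → t=58, phase=(10,22,16,4) → FL=S FR=W RL=W RR=S
cmd 4: advance +4 → t=62, phase=(14,2,20,8) → FL=W FR=S RL=W RR=S
cmd 5: advance +23 → t=85, phase=(13,1,19,7) → FL=W FR=S RL=W RR=S
cmd 6: advance +6 → t=91, phase=(19,7,1,13) → FL=W FR=S RL=S RR=W


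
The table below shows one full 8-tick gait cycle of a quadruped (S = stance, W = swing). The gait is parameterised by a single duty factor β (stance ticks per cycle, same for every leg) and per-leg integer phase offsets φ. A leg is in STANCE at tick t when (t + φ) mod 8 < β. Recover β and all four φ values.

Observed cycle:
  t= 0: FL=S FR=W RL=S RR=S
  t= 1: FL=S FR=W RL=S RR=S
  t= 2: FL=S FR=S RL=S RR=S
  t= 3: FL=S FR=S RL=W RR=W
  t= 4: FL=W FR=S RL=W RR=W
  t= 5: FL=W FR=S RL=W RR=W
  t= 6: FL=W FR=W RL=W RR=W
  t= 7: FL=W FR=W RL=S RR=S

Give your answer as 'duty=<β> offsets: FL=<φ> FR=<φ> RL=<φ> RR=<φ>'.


duty=4 offsets: FL=0 FR=6 RL=1 RR=1

duty β = stance ticks per leg = 4
FL: stance ticks = 4; W→S at t=0 → φ=0
FR: stance ticks = 4; W→S at t=2 → φ=6
RL: stance ticks = 4; W→S at t=7 → φ=1
RR: stance ticks = 4; W→S at t=7 → φ=1


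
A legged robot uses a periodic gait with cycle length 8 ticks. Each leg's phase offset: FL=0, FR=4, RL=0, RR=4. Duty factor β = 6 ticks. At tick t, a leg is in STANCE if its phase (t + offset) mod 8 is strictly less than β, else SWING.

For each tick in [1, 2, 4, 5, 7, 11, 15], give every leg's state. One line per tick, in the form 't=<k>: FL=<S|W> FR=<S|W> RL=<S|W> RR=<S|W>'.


t=1: phase=(1,5,1,5) vs β=6 → FL=S FR=S RL=S RR=S
t=2: phase=(2,6,2,6) vs β=6 → FL=S FR=W RL=S RR=W
t=4: phase=(4,0,4,0) vs β=6 → FL=S FR=S RL=S RR=S
t=5: phase=(5,1,5,1) vs β=6 → FL=S FR=S RL=S RR=S
t=7: phase=(7,3,7,3) vs β=6 → FL=W FR=S RL=W RR=S
t=11: phase=(3,7,3,7) vs β=6 → FL=S FR=W RL=S RR=W
t=15: phase=(7,3,7,3) vs β=6 → FL=W FR=S RL=W RR=S

t=1: FL=S FR=S RL=S RR=S
t=2: FL=S FR=W RL=S RR=W
t=4: FL=S FR=S RL=S RR=S
t=5: FL=S FR=S RL=S RR=S
t=7: FL=W FR=S RL=W RR=S
t=11: FL=S FR=W RL=S RR=W
t=15: FL=W FR=S RL=W RR=S


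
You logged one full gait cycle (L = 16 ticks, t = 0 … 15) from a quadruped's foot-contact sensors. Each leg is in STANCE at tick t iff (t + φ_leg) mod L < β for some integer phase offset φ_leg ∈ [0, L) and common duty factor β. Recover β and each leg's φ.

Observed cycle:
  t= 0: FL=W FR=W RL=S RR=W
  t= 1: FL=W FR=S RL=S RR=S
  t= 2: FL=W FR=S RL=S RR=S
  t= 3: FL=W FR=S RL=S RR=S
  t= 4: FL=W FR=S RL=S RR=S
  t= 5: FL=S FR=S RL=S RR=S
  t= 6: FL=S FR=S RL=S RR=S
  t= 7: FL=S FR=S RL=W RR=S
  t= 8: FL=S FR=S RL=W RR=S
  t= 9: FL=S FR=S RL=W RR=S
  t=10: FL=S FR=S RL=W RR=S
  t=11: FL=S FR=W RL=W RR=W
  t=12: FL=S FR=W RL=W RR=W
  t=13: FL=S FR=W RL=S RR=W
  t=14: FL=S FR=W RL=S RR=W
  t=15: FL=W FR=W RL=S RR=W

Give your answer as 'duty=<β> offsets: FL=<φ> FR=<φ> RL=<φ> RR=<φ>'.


duty β = stance ticks per leg = 10
FL: stance ticks = 10; W→S at t=5 → φ=11
FR: stance ticks = 10; W→S at t=1 → φ=15
RL: stance ticks = 10; W→S at t=13 → φ=3
RR: stance ticks = 10; W→S at t=1 → φ=15

duty=10 offsets: FL=11 FR=15 RL=3 RR=15


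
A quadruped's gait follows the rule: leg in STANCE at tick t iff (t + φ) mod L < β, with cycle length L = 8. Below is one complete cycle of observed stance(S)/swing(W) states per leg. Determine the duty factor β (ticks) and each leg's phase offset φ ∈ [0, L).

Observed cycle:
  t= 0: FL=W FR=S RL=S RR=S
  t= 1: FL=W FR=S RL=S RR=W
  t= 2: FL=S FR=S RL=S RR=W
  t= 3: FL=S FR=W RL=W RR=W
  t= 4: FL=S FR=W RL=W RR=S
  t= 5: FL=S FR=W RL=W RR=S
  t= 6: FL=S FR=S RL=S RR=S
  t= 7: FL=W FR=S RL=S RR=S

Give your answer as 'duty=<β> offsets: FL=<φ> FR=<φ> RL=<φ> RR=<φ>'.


duty=5 offsets: FL=6 FR=2 RL=2 RR=4

duty β = stance ticks per leg = 5
FL: stance ticks = 5; W→S at t=2 → φ=6
FR: stance ticks = 5; W→S at t=6 → φ=2
RL: stance ticks = 5; W→S at t=6 → φ=2
RR: stance ticks = 5; W→S at t=4 → φ=4


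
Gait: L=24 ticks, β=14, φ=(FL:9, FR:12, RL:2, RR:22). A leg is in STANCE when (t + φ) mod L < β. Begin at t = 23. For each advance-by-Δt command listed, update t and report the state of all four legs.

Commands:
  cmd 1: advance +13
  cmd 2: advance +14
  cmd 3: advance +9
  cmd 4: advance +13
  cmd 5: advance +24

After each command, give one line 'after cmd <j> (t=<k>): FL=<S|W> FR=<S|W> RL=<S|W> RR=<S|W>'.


start t=23: FL=S FR=S RL=S RR=W
cmd 1: advance +13 → t=36, phase=(21,0,14,10) → FL=W FR=S RL=W RR=S
cmd 2: advance +14 → t=50, phase=(11,14,4,0) → FL=S FR=W RL=S RR=S
cmd 3: advance +9 → t=59, phase=(20,23,13,9) → FL=W FR=W RL=S RR=S
cmd 4: advance +13 → t=72, phase=(9,12,2,22) → FL=S FR=S RL=S RR=W
cmd 5: advance +24 → t=96, phase=(9,12,2,22) → FL=S FR=S RL=S RR=W

after cmd 1 (t=36): FL=W FR=S RL=W RR=S
after cmd 2 (t=50): FL=S FR=W RL=S RR=S
after cmd 3 (t=59): FL=W FR=W RL=S RR=S
after cmd 4 (t=72): FL=S FR=S RL=S RR=W
after cmd 5 (t=96): FL=S FR=S RL=S RR=W


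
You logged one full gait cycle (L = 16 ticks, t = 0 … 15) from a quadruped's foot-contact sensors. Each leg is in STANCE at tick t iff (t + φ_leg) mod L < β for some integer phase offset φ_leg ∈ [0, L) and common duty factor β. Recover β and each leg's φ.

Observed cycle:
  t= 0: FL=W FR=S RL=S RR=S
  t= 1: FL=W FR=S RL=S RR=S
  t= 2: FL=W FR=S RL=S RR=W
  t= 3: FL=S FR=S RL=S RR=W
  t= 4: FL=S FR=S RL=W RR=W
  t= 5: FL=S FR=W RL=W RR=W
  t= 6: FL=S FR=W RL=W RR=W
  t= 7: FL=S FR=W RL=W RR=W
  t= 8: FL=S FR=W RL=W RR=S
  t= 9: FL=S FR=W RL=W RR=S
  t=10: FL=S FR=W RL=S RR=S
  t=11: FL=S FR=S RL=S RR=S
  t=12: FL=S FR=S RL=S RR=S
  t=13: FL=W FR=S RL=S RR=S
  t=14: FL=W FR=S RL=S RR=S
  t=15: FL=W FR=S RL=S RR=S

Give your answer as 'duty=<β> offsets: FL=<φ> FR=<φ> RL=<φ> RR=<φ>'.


duty=10 offsets: FL=13 FR=5 RL=6 RR=8

duty β = stance ticks per leg = 10
FL: stance ticks = 10; W→S at t=3 → φ=13
FR: stance ticks = 10; W→S at t=11 → φ=5
RL: stance ticks = 10; W→S at t=10 → φ=6
RR: stance ticks = 10; W→S at t=8 → φ=8


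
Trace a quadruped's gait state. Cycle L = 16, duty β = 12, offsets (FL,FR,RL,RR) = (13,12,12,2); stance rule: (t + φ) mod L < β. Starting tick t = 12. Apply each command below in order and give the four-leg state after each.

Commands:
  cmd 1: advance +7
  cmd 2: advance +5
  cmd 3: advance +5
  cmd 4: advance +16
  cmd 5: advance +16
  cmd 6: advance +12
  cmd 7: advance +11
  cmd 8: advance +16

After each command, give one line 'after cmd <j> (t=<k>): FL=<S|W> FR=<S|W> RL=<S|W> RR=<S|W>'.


after cmd 1 (t=19): FL=S FR=W RL=W RR=S
after cmd 2 (t=24): FL=S FR=S RL=S RR=S
after cmd 3 (t=29): FL=S FR=S RL=S RR=W
after cmd 4 (t=45): FL=S FR=S RL=S RR=W
after cmd 5 (t=61): FL=S FR=S RL=S RR=W
after cmd 6 (t=73): FL=S FR=S RL=S RR=S
after cmd 7 (t=84): FL=S FR=S RL=S RR=S
after cmd 8 (t=100): FL=S FR=S RL=S RR=S

start t=12: FL=S FR=S RL=S RR=W
cmd 1: advance +7 → t=19, phase=(0,15,15,5) → FL=S FR=W RL=W RR=S
cmd 2: advance +5 → t=24, phase=(5,4,4,10) → FL=S FR=S RL=S RR=S
cmd 3: advance +5 → t=29, phase=(10,9,9,15) → FL=S FR=S RL=S RR=W
cmd 4: advance +16 → t=45, phase=(10,9,9,15) → FL=S FR=S RL=S RR=W
cmd 5: advance +16 → t=61, phase=(10,9,9,15) → FL=S FR=S RL=S RR=W
cmd 6: advance +12 → t=73, phase=(6,5,5,11) → FL=S FR=S RL=S RR=S
cmd 7: advance +11 → t=84, phase=(1,0,0,6) → FL=S FR=S RL=S RR=S
cmd 8: advance +16 → t=100, phase=(1,0,0,6) → FL=S FR=S RL=S RR=S


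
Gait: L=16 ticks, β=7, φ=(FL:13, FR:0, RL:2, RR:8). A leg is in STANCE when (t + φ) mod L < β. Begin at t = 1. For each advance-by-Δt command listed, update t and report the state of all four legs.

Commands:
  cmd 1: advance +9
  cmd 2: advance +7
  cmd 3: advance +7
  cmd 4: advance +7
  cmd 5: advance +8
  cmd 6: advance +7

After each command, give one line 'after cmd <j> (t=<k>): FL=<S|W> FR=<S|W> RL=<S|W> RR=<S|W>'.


after cmd 1 (t=10): FL=W FR=W RL=W RR=S
after cmd 2 (t=17): FL=W FR=S RL=S RR=W
after cmd 3 (t=24): FL=S FR=W RL=W RR=S
after cmd 4 (t=31): FL=W FR=W RL=S RR=W
after cmd 5 (t=39): FL=S FR=W RL=W RR=W
after cmd 6 (t=46): FL=W FR=W RL=S RR=S

start t=1: FL=W FR=S RL=S RR=W
cmd 1: advance +9 → t=10, phase=(7,10,12,2) → FL=W FR=W RL=W RR=S
cmd 2: advance +7 → t=17, phase=(14,1,3,9) → FL=W FR=S RL=S RR=W
cmd 3: advance +7 → t=24, phase=(5,8,10,0) → FL=S FR=W RL=W RR=S
cmd 4: advance +7 → t=31, phase=(12,15,1,7) → FL=W FR=W RL=S RR=W
cmd 5: advance +8 → t=39, phase=(4,7,9,15) → FL=S FR=W RL=W RR=W
cmd 6: advance +7 → t=46, phase=(11,14,0,6) → FL=W FR=W RL=S RR=S


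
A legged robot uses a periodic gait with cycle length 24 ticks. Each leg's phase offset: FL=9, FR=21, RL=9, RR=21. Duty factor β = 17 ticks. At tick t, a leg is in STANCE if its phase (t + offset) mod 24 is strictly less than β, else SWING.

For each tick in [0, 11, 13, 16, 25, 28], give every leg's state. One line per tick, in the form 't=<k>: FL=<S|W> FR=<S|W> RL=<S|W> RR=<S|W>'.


t=0: FL=S FR=W RL=S RR=W
t=11: FL=W FR=S RL=W RR=S
t=13: FL=W FR=S RL=W RR=S
t=16: FL=S FR=S RL=S RR=S
t=25: FL=S FR=W RL=S RR=W
t=28: FL=S FR=S RL=S RR=S

t=0: phase=(9,21,9,21) vs β=17 → FL=S FR=W RL=S RR=W
t=11: phase=(20,8,20,8) vs β=17 → FL=W FR=S RL=W RR=S
t=13: phase=(22,10,22,10) vs β=17 → FL=W FR=S RL=W RR=S
t=16: phase=(1,13,1,13) vs β=17 → FL=S FR=S RL=S RR=S
t=25: phase=(10,22,10,22) vs β=17 → FL=S FR=W RL=S RR=W
t=28: phase=(13,1,13,1) vs β=17 → FL=S FR=S RL=S RR=S


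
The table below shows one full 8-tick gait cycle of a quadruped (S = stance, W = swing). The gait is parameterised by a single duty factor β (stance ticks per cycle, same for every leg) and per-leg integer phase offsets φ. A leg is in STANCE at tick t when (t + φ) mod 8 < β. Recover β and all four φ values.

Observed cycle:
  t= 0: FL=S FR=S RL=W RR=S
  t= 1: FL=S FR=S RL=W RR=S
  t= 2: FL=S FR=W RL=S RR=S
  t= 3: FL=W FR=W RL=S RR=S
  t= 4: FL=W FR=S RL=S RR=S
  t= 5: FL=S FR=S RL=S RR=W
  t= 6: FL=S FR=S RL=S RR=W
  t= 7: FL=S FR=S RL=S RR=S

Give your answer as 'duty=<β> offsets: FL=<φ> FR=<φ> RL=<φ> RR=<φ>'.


duty β = stance ticks per leg = 6
FL: stance ticks = 6; W→S at t=5 → φ=3
FR: stance ticks = 6; W→S at t=4 → φ=4
RL: stance ticks = 6; W→S at t=2 → φ=6
RR: stance ticks = 6; W→S at t=7 → φ=1

duty=6 offsets: FL=3 FR=4 RL=6 RR=1


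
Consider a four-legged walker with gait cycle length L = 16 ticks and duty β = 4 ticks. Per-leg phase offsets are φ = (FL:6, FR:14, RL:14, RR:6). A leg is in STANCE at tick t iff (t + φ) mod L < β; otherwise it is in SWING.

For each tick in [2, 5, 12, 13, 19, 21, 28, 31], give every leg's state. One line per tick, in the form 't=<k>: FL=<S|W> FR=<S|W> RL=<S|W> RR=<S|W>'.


t=2: FL=W FR=S RL=S RR=W
t=5: FL=W FR=S RL=S RR=W
t=12: FL=S FR=W RL=W RR=S
t=13: FL=S FR=W RL=W RR=S
t=19: FL=W FR=S RL=S RR=W
t=21: FL=W FR=S RL=S RR=W
t=28: FL=S FR=W RL=W RR=S
t=31: FL=W FR=W RL=W RR=W

t=2: phase=(8,0,0,8) vs β=4 → FL=W FR=S RL=S RR=W
t=5: phase=(11,3,3,11) vs β=4 → FL=W FR=S RL=S RR=W
t=12: phase=(2,10,10,2) vs β=4 → FL=S FR=W RL=W RR=S
t=13: phase=(3,11,11,3) vs β=4 → FL=S FR=W RL=W RR=S
t=19: phase=(9,1,1,9) vs β=4 → FL=W FR=S RL=S RR=W
t=21: phase=(11,3,3,11) vs β=4 → FL=W FR=S RL=S RR=W
t=28: phase=(2,10,10,2) vs β=4 → FL=S FR=W RL=W RR=S
t=31: phase=(5,13,13,5) vs β=4 → FL=W FR=W RL=W RR=W


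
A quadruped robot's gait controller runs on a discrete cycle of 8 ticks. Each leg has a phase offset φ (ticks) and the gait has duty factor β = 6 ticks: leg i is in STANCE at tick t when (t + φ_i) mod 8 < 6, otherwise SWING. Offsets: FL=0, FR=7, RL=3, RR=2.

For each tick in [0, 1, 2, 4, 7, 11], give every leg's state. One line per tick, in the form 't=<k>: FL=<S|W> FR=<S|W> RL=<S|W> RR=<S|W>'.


t=0: phase=(0,7,3,2) vs β=6 → FL=S FR=W RL=S RR=S
t=1: phase=(1,0,4,3) vs β=6 → FL=S FR=S RL=S RR=S
t=2: phase=(2,1,5,4) vs β=6 → FL=S FR=S RL=S RR=S
t=4: phase=(4,3,7,6) vs β=6 → FL=S FR=S RL=W RR=W
t=7: phase=(7,6,2,1) vs β=6 → FL=W FR=W RL=S RR=S
t=11: phase=(3,2,6,5) vs β=6 → FL=S FR=S RL=W RR=S

t=0: FL=S FR=W RL=S RR=S
t=1: FL=S FR=S RL=S RR=S
t=2: FL=S FR=S RL=S RR=S
t=4: FL=S FR=S RL=W RR=W
t=7: FL=W FR=W RL=S RR=S
t=11: FL=S FR=S RL=W RR=S


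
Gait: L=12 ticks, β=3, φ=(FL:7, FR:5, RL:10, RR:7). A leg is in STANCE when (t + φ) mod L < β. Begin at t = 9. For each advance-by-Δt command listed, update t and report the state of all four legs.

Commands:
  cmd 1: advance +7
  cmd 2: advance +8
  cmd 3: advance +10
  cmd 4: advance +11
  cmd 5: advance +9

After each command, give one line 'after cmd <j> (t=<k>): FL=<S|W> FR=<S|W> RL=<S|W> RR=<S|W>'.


start t=9: FL=W FR=S RL=W RR=W
cmd 1: advance +7 → t=16, phase=(11,9,2,11) → FL=W FR=W RL=S RR=W
cmd 2: advance +8 → t=24, phase=(7,5,10,7) → FL=W FR=W RL=W RR=W
cmd 3: advance +10 → t=34, phase=(5,3,8,5) → FL=W FR=W RL=W RR=W
cmd 4: advance +11 → t=45, phase=(4,2,7,4) → FL=W FR=S RL=W RR=W
cmd 5: advance +9 → t=54, phase=(1,11,4,1) → FL=S FR=W RL=W RR=S

after cmd 1 (t=16): FL=W FR=W RL=S RR=W
after cmd 2 (t=24): FL=W FR=W RL=W RR=W
after cmd 3 (t=34): FL=W FR=W RL=W RR=W
after cmd 4 (t=45): FL=W FR=S RL=W RR=W
after cmd 5 (t=54): FL=S FR=W RL=W RR=S


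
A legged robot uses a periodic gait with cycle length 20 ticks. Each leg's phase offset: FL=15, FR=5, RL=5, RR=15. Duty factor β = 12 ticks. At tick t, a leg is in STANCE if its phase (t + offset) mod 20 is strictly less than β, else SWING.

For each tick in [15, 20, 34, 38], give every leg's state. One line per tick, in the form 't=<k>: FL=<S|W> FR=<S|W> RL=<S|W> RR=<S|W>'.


t=15: FL=S FR=S RL=S RR=S
t=20: FL=W FR=S RL=S RR=W
t=34: FL=S FR=W RL=W RR=S
t=38: FL=W FR=S RL=S RR=W

t=15: phase=(10,0,0,10) vs β=12 → FL=S FR=S RL=S RR=S
t=20: phase=(15,5,5,15) vs β=12 → FL=W FR=S RL=S RR=W
t=34: phase=(9,19,19,9) vs β=12 → FL=S FR=W RL=W RR=S
t=38: phase=(13,3,3,13) vs β=12 → FL=W FR=S RL=S RR=W


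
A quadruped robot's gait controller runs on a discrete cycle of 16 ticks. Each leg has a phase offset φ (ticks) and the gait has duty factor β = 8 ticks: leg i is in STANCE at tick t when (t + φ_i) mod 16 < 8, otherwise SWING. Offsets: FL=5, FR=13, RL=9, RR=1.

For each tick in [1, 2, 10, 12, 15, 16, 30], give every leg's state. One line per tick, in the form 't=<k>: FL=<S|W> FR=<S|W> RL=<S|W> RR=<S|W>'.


t=1: phase=(6,14,10,2) vs β=8 → FL=S FR=W RL=W RR=S
t=2: phase=(7,15,11,3) vs β=8 → FL=S FR=W RL=W RR=S
t=10: phase=(15,7,3,11) vs β=8 → FL=W FR=S RL=S RR=W
t=12: phase=(1,9,5,13) vs β=8 → FL=S FR=W RL=S RR=W
t=15: phase=(4,12,8,0) vs β=8 → FL=S FR=W RL=W RR=S
t=16: phase=(5,13,9,1) vs β=8 → FL=S FR=W RL=W RR=S
t=30: phase=(3,11,7,15) vs β=8 → FL=S FR=W RL=S RR=W

t=1: FL=S FR=W RL=W RR=S
t=2: FL=S FR=W RL=W RR=S
t=10: FL=W FR=S RL=S RR=W
t=12: FL=S FR=W RL=S RR=W
t=15: FL=S FR=W RL=W RR=S
t=16: FL=S FR=W RL=W RR=S
t=30: FL=S FR=W RL=S RR=W


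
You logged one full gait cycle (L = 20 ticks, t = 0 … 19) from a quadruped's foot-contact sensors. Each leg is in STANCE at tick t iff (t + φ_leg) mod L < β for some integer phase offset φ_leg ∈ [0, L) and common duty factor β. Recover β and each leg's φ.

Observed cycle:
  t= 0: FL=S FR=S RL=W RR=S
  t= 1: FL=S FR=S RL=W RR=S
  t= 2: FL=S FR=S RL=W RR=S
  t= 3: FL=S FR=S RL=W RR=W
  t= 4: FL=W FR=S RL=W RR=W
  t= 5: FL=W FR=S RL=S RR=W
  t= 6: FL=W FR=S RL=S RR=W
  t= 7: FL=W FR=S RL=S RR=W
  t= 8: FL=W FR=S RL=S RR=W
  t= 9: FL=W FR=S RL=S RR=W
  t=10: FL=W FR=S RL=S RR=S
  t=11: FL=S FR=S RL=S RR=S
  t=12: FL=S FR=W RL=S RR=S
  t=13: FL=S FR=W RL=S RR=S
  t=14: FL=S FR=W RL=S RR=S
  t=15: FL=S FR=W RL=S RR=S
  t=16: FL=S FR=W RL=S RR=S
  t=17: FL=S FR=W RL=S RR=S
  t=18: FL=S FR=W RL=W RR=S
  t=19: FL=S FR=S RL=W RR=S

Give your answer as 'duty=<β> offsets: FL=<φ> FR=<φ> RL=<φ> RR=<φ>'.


duty β = stance ticks per leg = 13
FL: stance ticks = 13; W→S at t=11 → φ=9
FR: stance ticks = 13; W→S at t=19 → φ=1
RL: stance ticks = 13; W→S at t=5 → φ=15
RR: stance ticks = 13; W→S at t=10 → φ=10

duty=13 offsets: FL=9 FR=1 RL=15 RR=10


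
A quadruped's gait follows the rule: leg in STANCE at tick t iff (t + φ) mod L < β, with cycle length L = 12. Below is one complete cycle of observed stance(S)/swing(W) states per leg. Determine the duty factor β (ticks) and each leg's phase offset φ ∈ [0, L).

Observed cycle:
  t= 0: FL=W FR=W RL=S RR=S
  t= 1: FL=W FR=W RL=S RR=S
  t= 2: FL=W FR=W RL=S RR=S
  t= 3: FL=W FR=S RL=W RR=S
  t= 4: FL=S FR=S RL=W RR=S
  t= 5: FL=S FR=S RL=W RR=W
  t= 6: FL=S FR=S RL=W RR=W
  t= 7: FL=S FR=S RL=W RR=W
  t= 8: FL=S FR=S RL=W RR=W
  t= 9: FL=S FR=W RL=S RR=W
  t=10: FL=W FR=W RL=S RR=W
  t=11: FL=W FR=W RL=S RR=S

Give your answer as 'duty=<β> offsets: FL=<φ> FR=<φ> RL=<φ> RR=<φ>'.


duty β = stance ticks per leg = 6
FL: stance ticks = 6; W→S at t=4 → φ=8
FR: stance ticks = 6; W→S at t=3 → φ=9
RL: stance ticks = 6; W→S at t=9 → φ=3
RR: stance ticks = 6; W→S at t=11 → φ=1

duty=6 offsets: FL=8 FR=9 RL=3 RR=1


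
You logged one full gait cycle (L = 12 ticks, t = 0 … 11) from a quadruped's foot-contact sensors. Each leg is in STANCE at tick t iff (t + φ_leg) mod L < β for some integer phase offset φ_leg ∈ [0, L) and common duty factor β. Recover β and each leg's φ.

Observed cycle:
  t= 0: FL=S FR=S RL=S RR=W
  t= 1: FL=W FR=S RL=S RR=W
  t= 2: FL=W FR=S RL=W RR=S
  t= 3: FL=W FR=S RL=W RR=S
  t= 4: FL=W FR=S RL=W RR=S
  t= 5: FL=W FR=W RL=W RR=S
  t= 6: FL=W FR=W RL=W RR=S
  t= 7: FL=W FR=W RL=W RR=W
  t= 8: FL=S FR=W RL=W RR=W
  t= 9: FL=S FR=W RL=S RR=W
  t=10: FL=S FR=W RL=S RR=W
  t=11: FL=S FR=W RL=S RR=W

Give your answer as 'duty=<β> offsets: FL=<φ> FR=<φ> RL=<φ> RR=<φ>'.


duty β = stance ticks per leg = 5
FL: stance ticks = 5; W→S at t=8 → φ=4
FR: stance ticks = 5; W→S at t=0 → φ=0
RL: stance ticks = 5; W→S at t=9 → φ=3
RR: stance ticks = 5; W→S at t=2 → φ=10

duty=5 offsets: FL=4 FR=0 RL=3 RR=10


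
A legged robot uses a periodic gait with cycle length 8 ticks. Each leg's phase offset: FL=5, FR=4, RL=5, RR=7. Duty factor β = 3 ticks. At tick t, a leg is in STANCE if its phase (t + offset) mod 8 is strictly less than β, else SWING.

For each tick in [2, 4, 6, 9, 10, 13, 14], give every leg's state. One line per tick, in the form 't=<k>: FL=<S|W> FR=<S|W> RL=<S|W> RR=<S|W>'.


t=2: phase=(7,6,7,1) vs β=3 → FL=W FR=W RL=W RR=S
t=4: phase=(1,0,1,3) vs β=3 → FL=S FR=S RL=S RR=W
t=6: phase=(3,2,3,5) vs β=3 → FL=W FR=S RL=W RR=W
t=9: phase=(6,5,6,0) vs β=3 → FL=W FR=W RL=W RR=S
t=10: phase=(7,6,7,1) vs β=3 → FL=W FR=W RL=W RR=S
t=13: phase=(2,1,2,4) vs β=3 → FL=S FR=S RL=S RR=W
t=14: phase=(3,2,3,5) vs β=3 → FL=W FR=S RL=W RR=W

t=2: FL=W FR=W RL=W RR=S
t=4: FL=S FR=S RL=S RR=W
t=6: FL=W FR=S RL=W RR=W
t=9: FL=W FR=W RL=W RR=S
t=10: FL=W FR=W RL=W RR=S
t=13: FL=S FR=S RL=S RR=W
t=14: FL=W FR=S RL=W RR=W


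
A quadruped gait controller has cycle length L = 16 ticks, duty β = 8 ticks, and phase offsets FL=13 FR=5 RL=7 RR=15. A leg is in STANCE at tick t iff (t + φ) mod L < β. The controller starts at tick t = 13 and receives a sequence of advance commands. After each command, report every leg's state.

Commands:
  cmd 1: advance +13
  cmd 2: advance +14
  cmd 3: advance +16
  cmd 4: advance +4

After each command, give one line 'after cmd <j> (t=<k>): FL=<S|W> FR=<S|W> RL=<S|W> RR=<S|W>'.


after cmd 1 (t=26): FL=S FR=W RL=S RR=W
after cmd 2 (t=40): FL=S FR=W RL=W RR=S
after cmd 3 (t=56): FL=S FR=W RL=W RR=S
after cmd 4 (t=60): FL=W FR=S RL=S RR=W

start t=13: FL=W FR=S RL=S RR=W
cmd 1: advance +13 → t=26, phase=(7,15,1,9) → FL=S FR=W RL=S RR=W
cmd 2: advance +14 → t=40, phase=(5,13,15,7) → FL=S FR=W RL=W RR=S
cmd 3: advance +16 → t=56, phase=(5,13,15,7) → FL=S FR=W RL=W RR=S
cmd 4: advance +4 → t=60, phase=(9,1,3,11) → FL=W FR=S RL=S RR=W


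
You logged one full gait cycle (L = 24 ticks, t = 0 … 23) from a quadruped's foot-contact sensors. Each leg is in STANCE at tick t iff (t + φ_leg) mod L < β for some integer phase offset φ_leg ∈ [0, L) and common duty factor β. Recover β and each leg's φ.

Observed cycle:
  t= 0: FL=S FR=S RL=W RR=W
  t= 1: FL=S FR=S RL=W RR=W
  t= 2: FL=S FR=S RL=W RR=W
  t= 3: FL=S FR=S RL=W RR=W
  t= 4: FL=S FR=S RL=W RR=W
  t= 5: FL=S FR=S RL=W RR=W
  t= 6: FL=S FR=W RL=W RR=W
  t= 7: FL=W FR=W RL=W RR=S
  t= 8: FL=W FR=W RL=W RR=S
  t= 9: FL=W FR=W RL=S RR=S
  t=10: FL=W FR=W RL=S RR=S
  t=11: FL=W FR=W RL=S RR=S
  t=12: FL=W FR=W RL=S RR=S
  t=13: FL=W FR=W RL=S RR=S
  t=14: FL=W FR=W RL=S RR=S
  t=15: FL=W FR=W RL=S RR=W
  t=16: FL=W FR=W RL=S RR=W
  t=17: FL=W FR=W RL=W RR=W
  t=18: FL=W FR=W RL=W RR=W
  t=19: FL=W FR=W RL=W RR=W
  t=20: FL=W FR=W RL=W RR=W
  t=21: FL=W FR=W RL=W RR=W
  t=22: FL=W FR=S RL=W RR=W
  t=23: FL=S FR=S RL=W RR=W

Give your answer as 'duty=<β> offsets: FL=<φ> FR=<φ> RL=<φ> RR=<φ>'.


duty=8 offsets: FL=1 FR=2 RL=15 RR=17

duty β = stance ticks per leg = 8
FL: stance ticks = 8; W→S at t=23 → φ=1
FR: stance ticks = 8; W→S at t=22 → φ=2
RL: stance ticks = 8; W→S at t=9 → φ=15
RR: stance ticks = 8; W→S at t=7 → φ=17


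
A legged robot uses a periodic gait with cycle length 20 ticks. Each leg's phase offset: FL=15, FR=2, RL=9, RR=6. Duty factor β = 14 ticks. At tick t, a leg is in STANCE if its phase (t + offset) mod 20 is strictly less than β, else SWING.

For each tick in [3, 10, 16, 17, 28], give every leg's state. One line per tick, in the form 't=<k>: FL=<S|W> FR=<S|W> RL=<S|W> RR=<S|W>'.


t=3: phase=(18,5,12,9) vs β=14 → FL=W FR=S RL=S RR=S
t=10: phase=(5,12,19,16) vs β=14 → FL=S FR=S RL=W RR=W
t=16: phase=(11,18,5,2) vs β=14 → FL=S FR=W RL=S RR=S
t=17: phase=(12,19,6,3) vs β=14 → FL=S FR=W RL=S RR=S
t=28: phase=(3,10,17,14) vs β=14 → FL=S FR=S RL=W RR=W

t=3: FL=W FR=S RL=S RR=S
t=10: FL=S FR=S RL=W RR=W
t=16: FL=S FR=W RL=S RR=S
t=17: FL=S FR=W RL=S RR=S
t=28: FL=S FR=S RL=W RR=W


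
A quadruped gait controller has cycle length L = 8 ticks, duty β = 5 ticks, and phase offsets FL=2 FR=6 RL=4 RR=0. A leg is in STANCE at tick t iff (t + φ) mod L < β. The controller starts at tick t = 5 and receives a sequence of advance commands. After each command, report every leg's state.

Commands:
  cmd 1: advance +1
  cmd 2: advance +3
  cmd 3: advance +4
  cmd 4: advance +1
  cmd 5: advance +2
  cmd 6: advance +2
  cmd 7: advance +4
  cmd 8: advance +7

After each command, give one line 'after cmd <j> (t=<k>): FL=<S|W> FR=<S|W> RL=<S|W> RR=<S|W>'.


start t=5: FL=W FR=S RL=S RR=W
cmd 1: advance +1 → t=6, phase=(0,4,2,6) → FL=S FR=S RL=S RR=W
cmd 2: advance +3 → t=9, phase=(3,7,5,1) → FL=S FR=W RL=W RR=S
cmd 3: advance +4 → t=13, phase=(7,3,1,5) → FL=W FR=S RL=S RR=W
cmd 4: advance +1 → t=14, phase=(0,4,2,6) → FL=S FR=S RL=S RR=W
cmd 5: advance +2 → t=16, phase=(2,6,4,0) → FL=S FR=W RL=S RR=S
cmd 6: advance +2 → t=18, phase=(4,0,6,2) → FL=S FR=S RL=W RR=S
cmd 7: advance +4 → t=22, phase=(0,4,2,6) → FL=S FR=S RL=S RR=W
cmd 8: advance +7 → t=29, phase=(7,3,1,5) → FL=W FR=S RL=S RR=W

after cmd 1 (t=6): FL=S FR=S RL=S RR=W
after cmd 2 (t=9): FL=S FR=W RL=W RR=S
after cmd 3 (t=13): FL=W FR=S RL=S RR=W
after cmd 4 (t=14): FL=S FR=S RL=S RR=W
after cmd 5 (t=16): FL=S FR=W RL=S RR=S
after cmd 6 (t=18): FL=S FR=S RL=W RR=S
after cmd 7 (t=22): FL=S FR=S RL=S RR=W
after cmd 8 (t=29): FL=W FR=S RL=S RR=W


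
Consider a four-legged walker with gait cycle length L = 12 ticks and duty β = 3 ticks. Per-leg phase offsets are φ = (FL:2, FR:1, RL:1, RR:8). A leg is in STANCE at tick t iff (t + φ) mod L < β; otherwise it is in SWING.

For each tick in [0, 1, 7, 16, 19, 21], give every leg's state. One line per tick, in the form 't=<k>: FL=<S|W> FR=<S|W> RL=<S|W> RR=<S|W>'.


t=0: phase=(2,1,1,8) vs β=3 → FL=S FR=S RL=S RR=W
t=1: phase=(3,2,2,9) vs β=3 → FL=W FR=S RL=S RR=W
t=7: phase=(9,8,8,3) vs β=3 → FL=W FR=W RL=W RR=W
t=16: phase=(6,5,5,0) vs β=3 → FL=W FR=W RL=W RR=S
t=19: phase=(9,8,8,3) vs β=3 → FL=W FR=W RL=W RR=W
t=21: phase=(11,10,10,5) vs β=3 → FL=W FR=W RL=W RR=W

t=0: FL=S FR=S RL=S RR=W
t=1: FL=W FR=S RL=S RR=W
t=7: FL=W FR=W RL=W RR=W
t=16: FL=W FR=W RL=W RR=S
t=19: FL=W FR=W RL=W RR=W
t=21: FL=W FR=W RL=W RR=W


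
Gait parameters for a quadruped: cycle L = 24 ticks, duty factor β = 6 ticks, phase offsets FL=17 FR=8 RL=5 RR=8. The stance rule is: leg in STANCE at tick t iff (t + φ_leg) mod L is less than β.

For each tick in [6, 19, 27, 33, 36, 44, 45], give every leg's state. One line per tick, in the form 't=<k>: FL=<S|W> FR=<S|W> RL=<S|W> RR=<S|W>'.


t=6: phase=(23,14,11,14) vs β=6 → FL=W FR=W RL=W RR=W
t=19: phase=(12,3,0,3) vs β=6 → FL=W FR=S RL=S RR=S
t=27: phase=(20,11,8,11) vs β=6 → FL=W FR=W RL=W RR=W
t=33: phase=(2,17,14,17) vs β=6 → FL=S FR=W RL=W RR=W
t=36: phase=(5,20,17,20) vs β=6 → FL=S FR=W RL=W RR=W
t=44: phase=(13,4,1,4) vs β=6 → FL=W FR=S RL=S RR=S
t=45: phase=(14,5,2,5) vs β=6 → FL=W FR=S RL=S RR=S

t=6: FL=W FR=W RL=W RR=W
t=19: FL=W FR=S RL=S RR=S
t=27: FL=W FR=W RL=W RR=W
t=33: FL=S FR=W RL=W RR=W
t=36: FL=S FR=W RL=W RR=W
t=44: FL=W FR=S RL=S RR=S
t=45: FL=W FR=S RL=S RR=S
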